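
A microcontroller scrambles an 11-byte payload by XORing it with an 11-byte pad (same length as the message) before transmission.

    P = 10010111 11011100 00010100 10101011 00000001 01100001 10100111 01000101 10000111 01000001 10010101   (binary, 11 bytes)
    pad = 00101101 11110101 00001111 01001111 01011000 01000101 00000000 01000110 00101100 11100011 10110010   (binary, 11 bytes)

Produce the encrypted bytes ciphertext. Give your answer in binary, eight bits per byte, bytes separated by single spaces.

10111010 00101001 00011011 11100100 01011001 00100100 10100111 00000011 10101011 10100010 00100111

XOR is its own inverse, so applying the key byte-wise gives the result directly.
151 xor  45 = 186
220 xor 245 =  41
 20 xor  15 =  27
171 xor  79 = 228
  1 xor  88 =  89
 97 xor  69 =  36
167 xor   0 = 167
 69 xor  70 =   3
135 xor  44 = 171
 65 xor 227 = 162
149 xor 178 =  39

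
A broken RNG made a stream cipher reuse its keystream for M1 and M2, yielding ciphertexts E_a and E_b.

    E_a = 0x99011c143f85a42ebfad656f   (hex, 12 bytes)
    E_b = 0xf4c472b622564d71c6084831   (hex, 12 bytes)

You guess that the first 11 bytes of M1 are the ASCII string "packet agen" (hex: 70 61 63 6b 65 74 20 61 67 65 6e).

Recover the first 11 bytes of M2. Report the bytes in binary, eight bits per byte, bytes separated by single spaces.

00011101 10100100 00001101 11001001 01111000 10100111 11001001 00111110 00011110 11000000 01000011

First, E_a ⊕ E_b = (M1 ⊕ K) ⊕ (M2 ⊕ K) = M1 ⊕ M2, so the key drops out. Then M2 = (M1 ⊕ M2) ⊕ M1 over the first 11 bytes.
byte 0: (99 XOR f4) XOR 70 = 6d XOR 70 = 1d
byte 1: (01 XOR c4) XOR 61 = c5 XOR 61 = a4
byte 2: (1c XOR 72) XOR 63 = 6e XOR 63 = 0d
byte 3: (14 XOR b6) XOR 6b = a2 XOR 6b = c9
byte 4: (3f XOR 22) XOR 65 = 1d XOR 65 = 78
byte 5: (85 XOR 56) XOR 74 = d3 XOR 74 = a7
byte 6: (a4 XOR 4d) XOR 20 = e9 XOR 20 = c9
byte 7: (2e XOR 71) XOR 61 = 5f XOR 61 = 3e
byte 8: (bf XOR c6) XOR 67 = 79 XOR 67 = 1e
byte 9: (ad XOR 08) XOR 65 = a5 XOR 65 = c0
byte 10: (65 XOR 48) XOR 6e = 2d XOR 6e = 43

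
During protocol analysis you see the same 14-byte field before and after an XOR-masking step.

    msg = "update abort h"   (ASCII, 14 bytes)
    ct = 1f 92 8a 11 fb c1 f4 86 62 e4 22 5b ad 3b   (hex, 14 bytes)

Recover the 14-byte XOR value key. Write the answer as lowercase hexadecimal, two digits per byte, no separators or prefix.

6ae2ee708fa4d4e7008b502f8d53

Since ct = msg ⊕ key, XORing both sides with msg gives key = msg ⊕ ct.
byte 0: 01110101 xor 00011111 = 01101010
byte 1: 01110000 xor 10010010 = 11100010
byte 2: 01100100 xor 10001010 = 11101110
byte 3: 01100001 xor 00010001 = 01110000
byte 4: 01110100 xor 11111011 = 10001111
byte 5: 01100101 xor 11000001 = 10100100
byte 6: 00100000 xor 11110100 = 11010100
byte 7: 01100001 xor 10000110 = 11100111
byte 8: 01100010 xor 01100010 = 00000000
byte 9: 01101111 xor 11100100 = 10001011
byte 10: 01110010 xor 00100010 = 01010000
byte 11: 01110100 xor 01011011 = 00101111
byte 12: 00100000 xor 10101101 = 10001101
byte 13: 01101000 xor 00111011 = 01010011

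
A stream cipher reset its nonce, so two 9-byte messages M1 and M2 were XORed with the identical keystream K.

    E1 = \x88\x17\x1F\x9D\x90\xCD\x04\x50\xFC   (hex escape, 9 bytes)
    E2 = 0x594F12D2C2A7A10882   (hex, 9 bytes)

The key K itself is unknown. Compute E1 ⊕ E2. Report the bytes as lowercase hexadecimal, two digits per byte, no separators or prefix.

d1580d4f526aa5587e

E1 ⊕ E2 = (M1 ⊕ K) ⊕ (M2 ⊕ K) = M1 ⊕ M2 — the shared key cancels under XOR.
byte 0: 88 ^ 59 = d1
byte 1: 17 ^ 4f = 58
byte 2: 1f ^ 12 = 0d
byte 3: 9d ^ d2 = 4f
byte 4: 90 ^ c2 = 52
byte 5: cd ^ a7 = 6a
byte 6: 04 ^ a1 = a5
byte 7: 50 ^ 08 = 58
byte 8: fc ^ 82 = 7e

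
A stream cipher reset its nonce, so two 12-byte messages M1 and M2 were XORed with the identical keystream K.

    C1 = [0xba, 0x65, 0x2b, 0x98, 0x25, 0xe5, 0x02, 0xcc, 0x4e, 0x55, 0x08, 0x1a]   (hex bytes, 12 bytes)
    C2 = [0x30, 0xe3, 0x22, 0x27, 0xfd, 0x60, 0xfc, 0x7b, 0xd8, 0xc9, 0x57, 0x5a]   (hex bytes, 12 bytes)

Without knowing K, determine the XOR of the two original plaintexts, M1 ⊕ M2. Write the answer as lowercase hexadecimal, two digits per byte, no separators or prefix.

C1 ⊕ C2 = (M1 ⊕ K) ⊕ (M2 ⊕ K) = M1 ⊕ M2 — the shared key cancels under XOR.
ba XOR 30 = 8a
65 XOR e3 = 86
2b XOR 22 = 09
98 XOR 27 = bf
25 XOR fd = d8
e5 XOR 60 = 85
02 XOR fc = fe
cc XOR 7b = b7
4e XOR d8 = 96
55 XOR c9 = 9c
08 XOR 57 = 5f
1a XOR 5a = 40

8a8609bfd885feb7969c5f40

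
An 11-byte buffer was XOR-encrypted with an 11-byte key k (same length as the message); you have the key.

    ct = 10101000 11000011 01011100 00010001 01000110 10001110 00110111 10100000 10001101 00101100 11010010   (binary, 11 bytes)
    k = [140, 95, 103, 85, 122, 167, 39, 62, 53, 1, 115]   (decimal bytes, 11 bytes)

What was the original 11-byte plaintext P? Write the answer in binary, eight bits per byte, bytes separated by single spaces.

XOR is its own inverse, so applying the key byte-wise gives the result directly.
byte 0: a8 xor 8c = 24
byte 1: c3 xor 5f = 9c
byte 2: 5c xor 67 = 3b
byte 3: 11 xor 55 = 44
byte 4: 46 xor 7a = 3c
byte 5: 8e xor a7 = 29
byte 6: 37 xor 27 = 10
byte 7: a0 xor 3e = 9e
byte 8: 8d xor 35 = b8
byte 9: 2c xor 01 = 2d
byte 10: d2 xor 73 = a1

00100100 10011100 00111011 01000100 00111100 00101001 00010000 10011110 10111000 00101101 10100001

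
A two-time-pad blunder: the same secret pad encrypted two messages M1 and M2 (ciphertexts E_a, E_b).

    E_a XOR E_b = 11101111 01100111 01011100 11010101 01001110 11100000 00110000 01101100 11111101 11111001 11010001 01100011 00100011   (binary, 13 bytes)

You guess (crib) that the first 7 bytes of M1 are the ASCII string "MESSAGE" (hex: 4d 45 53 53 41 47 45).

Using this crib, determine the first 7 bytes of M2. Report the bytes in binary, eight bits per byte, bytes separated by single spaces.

Since E_a ⊕ E_b = M1 ⊕ M2, XORing with the guessed M1 bytes yields the corresponding M2 bytes: M2 = (E_a ⊕ E_b) ⊕ M1.
ef xor 4d = a2
67 xor 45 = 22
5c xor 53 = 0f
d5 xor 53 = 86
4e xor 41 = 0f
e0 xor 47 = a7
30 xor 45 = 75

10100010 00100010 00001111 10000110 00001111 10100111 01110101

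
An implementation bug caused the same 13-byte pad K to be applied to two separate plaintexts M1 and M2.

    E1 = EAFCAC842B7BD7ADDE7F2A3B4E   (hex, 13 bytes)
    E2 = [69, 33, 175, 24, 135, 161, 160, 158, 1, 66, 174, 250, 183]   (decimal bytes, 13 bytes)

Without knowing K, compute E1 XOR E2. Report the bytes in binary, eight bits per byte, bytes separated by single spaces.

E1 ⊕ E2 = (M1 ⊕ K) ⊕ (M2 ⊕ K) = M1 ⊕ M2 — the shared key cancels under XOR.
234 XOR  69 = 175
252 XOR  33 = 221
172 XOR 175 =   3
132 XOR  24 = 156
 43 XOR 135 = 172
123 XOR 161 = 218
215 XOR 160 = 119
173 XOR 158 =  51
222 XOR   1 = 223
127 XOR  66 =  61
 42 XOR 174 = 132
 59 XOR 250 = 193
 78 XOR 183 = 249

10101111 11011101 00000011 10011100 10101100 11011010 01110111 00110011 11011111 00111101 10000100 11000001 11111001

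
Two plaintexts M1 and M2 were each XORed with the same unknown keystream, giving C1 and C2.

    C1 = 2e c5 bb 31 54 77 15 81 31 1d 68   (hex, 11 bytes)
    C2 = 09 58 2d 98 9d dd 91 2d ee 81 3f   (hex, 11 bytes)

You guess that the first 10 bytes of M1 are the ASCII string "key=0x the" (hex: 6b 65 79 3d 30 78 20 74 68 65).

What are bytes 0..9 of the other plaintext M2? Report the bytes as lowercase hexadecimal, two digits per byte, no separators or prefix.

4cf8ef94f9d2a4d8b7f9

First, C1 ⊕ C2 = (M1 ⊕ K) ⊕ (M2 ⊕ K) = M1 ⊕ M2, so the key drops out. Then M2 = (M1 ⊕ M2) ⊕ M1 over the first 10 bytes.
byte 0: (2e XOR 09) XOR 6b = 27 XOR 6b = 4c
byte 1: (c5 XOR 58) XOR 65 = 9d XOR 65 = f8
byte 2: (bb XOR 2d) XOR 79 = 96 XOR 79 = ef
byte 3: (31 XOR 98) XOR 3d = a9 XOR 3d = 94
byte 4: (54 XOR 9d) XOR 30 = c9 XOR 30 = f9
byte 5: (77 XOR dd) XOR 78 = aa XOR 78 = d2
byte 6: (15 XOR 91) XOR 20 = 84 XOR 20 = a4
byte 7: (81 XOR 2d) XOR 74 = ac XOR 74 = d8
byte 8: (31 XOR ee) XOR 68 = df XOR 68 = b7
byte 9: (1d XOR 81) XOR 65 = 9c XOR 65 = f9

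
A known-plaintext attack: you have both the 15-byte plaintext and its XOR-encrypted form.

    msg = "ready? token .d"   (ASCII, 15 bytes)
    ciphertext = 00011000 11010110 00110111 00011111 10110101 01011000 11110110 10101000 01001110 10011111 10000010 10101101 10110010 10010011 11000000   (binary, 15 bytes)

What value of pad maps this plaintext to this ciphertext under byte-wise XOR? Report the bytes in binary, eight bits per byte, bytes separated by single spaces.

Since ciphertext = msg ⊕ pad, XORing both sides with msg gives pad = msg ⊕ ciphertext.
byte 0: 72 xor 18 = 6a
byte 1: 65 xor d6 = b3
byte 2: 61 xor 37 = 56
byte 3: 64 xor 1f = 7b
byte 4: 79 xor b5 = cc
byte 5: 3f xor 58 = 67
byte 6: 20 xor f6 = d6
byte 7: 74 xor a8 = dc
byte 8: 6f xor 4e = 21
byte 9: 6b xor 9f = f4
byte 10: 65 xor 82 = e7
byte 11: 6e xor ad = c3
byte 12: 20 xor b2 = 92
byte 13: 2e xor 93 = bd
byte 14: 64 xor c0 = a4

01101010 10110011 01010110 01111011 11001100 01100111 11010110 11011100 00100001 11110100 11100111 11000011 10010010 10111101 10100100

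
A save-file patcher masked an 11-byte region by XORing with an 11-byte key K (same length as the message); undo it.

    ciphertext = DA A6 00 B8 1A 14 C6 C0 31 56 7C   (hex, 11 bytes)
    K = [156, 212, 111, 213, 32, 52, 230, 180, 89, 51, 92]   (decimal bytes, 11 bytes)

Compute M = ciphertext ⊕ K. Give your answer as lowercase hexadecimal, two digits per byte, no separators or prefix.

XOR is its own inverse, so applying the key byte-wise gives the result directly.
byte 0: 11011010 ^ 10011100 = 01000110
byte 1: 10100110 ^ 11010100 = 01110010
byte 2: 00000000 ^ 01101111 = 01101111
byte 3: 10111000 ^ 11010101 = 01101101
byte 4: 00011010 ^ 00100000 = 00111010
byte 5: 00010100 ^ 00110100 = 00100000
byte 6: 11000110 ^ 11100110 = 00100000
byte 7: 11000000 ^ 10110100 = 01110100
byte 8: 00110001 ^ 01011001 = 01101000
byte 9: 01010110 ^ 00110011 = 01100101
byte 10: 01111100 ^ 01011100 = 00100000

46726f6d3a202074686520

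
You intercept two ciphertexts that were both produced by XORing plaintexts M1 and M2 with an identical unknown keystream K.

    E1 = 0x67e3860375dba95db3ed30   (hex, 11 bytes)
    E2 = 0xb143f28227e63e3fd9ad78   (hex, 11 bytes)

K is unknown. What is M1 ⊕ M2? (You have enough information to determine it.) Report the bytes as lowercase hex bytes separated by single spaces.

E1 ⊕ E2 = (M1 ⊕ K) ⊕ (M2 ⊕ K) = M1 ⊕ M2 — the shared key cancels under XOR.
67 XOR b1 = d6
e3 XOR 43 = a0
86 XOR f2 = 74
03 XOR 82 = 81
75 XOR 27 = 52
db XOR e6 = 3d
a9 XOR 3e = 97
5d XOR 3f = 62
b3 XOR d9 = 6a
ed XOR ad = 40
30 XOR 78 = 48

d6 a0 74 81 52 3d 97 62 6a 40 48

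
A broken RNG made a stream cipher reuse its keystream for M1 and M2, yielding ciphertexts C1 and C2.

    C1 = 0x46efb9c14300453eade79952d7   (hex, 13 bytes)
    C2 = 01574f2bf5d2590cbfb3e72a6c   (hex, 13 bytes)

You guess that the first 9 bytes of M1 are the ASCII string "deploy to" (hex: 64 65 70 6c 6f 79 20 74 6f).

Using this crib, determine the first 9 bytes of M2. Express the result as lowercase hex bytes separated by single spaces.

First, C1 ⊕ C2 = (M1 ⊕ K) ⊕ (M2 ⊕ K) = M1 ⊕ M2, so the key drops out. Then M2 = (M1 ⊕ M2) ⊕ M1 over the first 9 bytes.
byte 0: (46 xor 01) xor 64 = 47 xor 64 = 23
byte 1: (ef xor 57) xor 65 = b8 xor 65 = dd
byte 2: (b9 xor 4f) xor 70 = f6 xor 70 = 86
byte 3: (c1 xor 2b) xor 6c = ea xor 6c = 86
byte 4: (43 xor f5) xor 6f = b6 xor 6f = d9
byte 5: (00 xor d2) xor 79 = d2 xor 79 = ab
byte 6: (45 xor 59) xor 20 = 1c xor 20 = 3c
byte 7: (3e xor 0c) xor 74 = 32 xor 74 = 46
byte 8: (ad xor bf) xor 6f = 12 xor 6f = 7d

23 dd 86 86 d9 ab 3c 46 7d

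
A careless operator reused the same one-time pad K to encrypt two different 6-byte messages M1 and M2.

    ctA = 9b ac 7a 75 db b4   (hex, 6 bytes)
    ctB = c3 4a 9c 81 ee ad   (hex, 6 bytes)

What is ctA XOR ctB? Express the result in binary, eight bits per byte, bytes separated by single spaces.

01011000 11100110 11100110 11110100 00110101 00011001

ctA ⊕ ctB = (M1 ⊕ K) ⊕ (M2 ⊕ K) = M1 ⊕ M2 — the shared key cancels under XOR.
byte 0: 9b XOR c3 = 58
byte 1: ac XOR 4a = e6
byte 2: 7a XOR 9c = e6
byte 3: 75 XOR 81 = f4
byte 4: db XOR ee = 35
byte 5: b4 XOR ad = 19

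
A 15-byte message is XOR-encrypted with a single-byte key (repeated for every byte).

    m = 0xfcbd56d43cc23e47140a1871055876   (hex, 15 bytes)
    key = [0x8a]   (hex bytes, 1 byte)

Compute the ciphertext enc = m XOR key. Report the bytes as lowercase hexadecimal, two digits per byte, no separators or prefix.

7637dc5eb648b4cd9e8092fb8fd2fc

The 1-byte key repeats, so the effective keystream is 8a 8a 8a 8a 8a 8a 8a 8a 8a 8a 8a 8a 8a 8a 8a.
byte 0: 252 ^ 138 = 118
byte 1: 189 ^ 138 =  55
byte 2:  86 ^ 138 = 220
byte 3: 212 ^ 138 =  94
byte 4:  60 ^ 138 = 182
byte 5: 194 ^ 138 =  72
byte 6:  62 ^ 138 = 180
byte 7:  71 ^ 138 = 205
byte 8:  20 ^ 138 = 158
byte 9:  10 ^ 138 = 128
byte 10:  24 ^ 138 = 146
byte 11: 113 ^ 138 = 251
byte 12:   5 ^ 138 = 143
byte 13:  88 ^ 138 = 210
byte 14: 118 ^ 138 = 252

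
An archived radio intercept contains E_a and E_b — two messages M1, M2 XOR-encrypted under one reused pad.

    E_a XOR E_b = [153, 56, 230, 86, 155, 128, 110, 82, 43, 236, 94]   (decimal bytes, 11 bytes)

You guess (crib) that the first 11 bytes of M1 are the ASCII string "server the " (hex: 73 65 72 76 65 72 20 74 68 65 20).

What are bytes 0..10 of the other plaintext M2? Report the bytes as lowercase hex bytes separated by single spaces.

Since E_a ⊕ E_b = M1 ⊕ M2, XORing with the guessed M1 bytes yields the corresponding M2 bytes: M2 = (E_a ⊕ E_b) ⊕ M1.
10011001 ⊕ 01110011 = 11101010
00111000 ⊕ 01100101 = 01011101
11100110 ⊕ 01110010 = 10010100
01010110 ⊕ 01110110 = 00100000
10011011 ⊕ 01100101 = 11111110
10000000 ⊕ 01110010 = 11110010
01101110 ⊕ 00100000 = 01001110
01010010 ⊕ 01110100 = 00100110
00101011 ⊕ 01101000 = 01000011
11101100 ⊕ 01100101 = 10001001
01011110 ⊕ 00100000 = 01111110

ea 5d 94 20 fe f2 4e 26 43 89 7e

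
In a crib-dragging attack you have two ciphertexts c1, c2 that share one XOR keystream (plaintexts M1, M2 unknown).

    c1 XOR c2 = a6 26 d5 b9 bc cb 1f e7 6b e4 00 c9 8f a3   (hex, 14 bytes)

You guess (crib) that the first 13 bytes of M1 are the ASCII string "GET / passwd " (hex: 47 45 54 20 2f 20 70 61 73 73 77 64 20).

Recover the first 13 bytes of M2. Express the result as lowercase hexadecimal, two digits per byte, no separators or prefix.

e163819993eb6f86189777adaf

Since c1 ⊕ c2 = M1 ⊕ M2, XORing with the guessed M1 bytes yields the corresponding M2 bytes: M2 = (c1 ⊕ c2) ⊕ M1.
a6 ⊕ 47 = e1
26 ⊕ 45 = 63
d5 ⊕ 54 = 81
b9 ⊕ 20 = 99
bc ⊕ 2f = 93
cb ⊕ 20 = eb
1f ⊕ 70 = 6f
e7 ⊕ 61 = 86
6b ⊕ 73 = 18
e4 ⊕ 73 = 97
00 ⊕ 77 = 77
c9 ⊕ 64 = ad
8f ⊕ 20 = af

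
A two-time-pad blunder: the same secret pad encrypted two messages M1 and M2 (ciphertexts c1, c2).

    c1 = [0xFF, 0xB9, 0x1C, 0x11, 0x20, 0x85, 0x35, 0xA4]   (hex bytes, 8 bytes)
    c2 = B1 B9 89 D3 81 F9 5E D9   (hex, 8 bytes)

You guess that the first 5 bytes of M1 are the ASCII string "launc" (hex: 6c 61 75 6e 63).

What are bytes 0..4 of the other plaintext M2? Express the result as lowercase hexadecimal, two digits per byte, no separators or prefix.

First, c1 ⊕ c2 = (M1 ⊕ K) ⊕ (M2 ⊕ K) = M1 ⊕ M2, so the key drops out. Then M2 = (M1 ⊕ M2) ⊕ M1 over the first 5 bytes.
byte 0: (ff ⊕ b1) ⊕ 6c = 4e ⊕ 6c = 22
byte 1: (b9 ⊕ b9) ⊕ 61 = 00 ⊕ 61 = 61
byte 2: (1c ⊕ 89) ⊕ 75 = 95 ⊕ 75 = e0
byte 3: (11 ⊕ d3) ⊕ 6e = c2 ⊕ 6e = ac
byte 4: (20 ⊕ 81) ⊕ 63 = a1 ⊕ 63 = c2

2261e0acc2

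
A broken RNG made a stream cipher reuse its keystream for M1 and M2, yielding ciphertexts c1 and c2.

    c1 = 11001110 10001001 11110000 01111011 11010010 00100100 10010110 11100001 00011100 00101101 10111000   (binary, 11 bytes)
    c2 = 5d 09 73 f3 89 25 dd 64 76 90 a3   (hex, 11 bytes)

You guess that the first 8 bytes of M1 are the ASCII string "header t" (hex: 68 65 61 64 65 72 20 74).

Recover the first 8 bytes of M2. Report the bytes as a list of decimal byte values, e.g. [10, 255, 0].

[251, 229, 226, 236, 62, 115, 107, 241]

First, c1 ⊕ c2 = (M1 ⊕ K) ⊕ (M2 ⊕ K) = M1 ⊕ M2, so the key drops out. Then M2 = (M1 ⊕ M2) ⊕ M1 over the first 8 bytes.
byte 0: (ce xor 5d) xor 68 = 93 xor 68 = fb
byte 1: (89 xor 09) xor 65 = 80 xor 65 = e5
byte 2: (f0 xor 73) xor 61 = 83 xor 61 = e2
byte 3: (7b xor f3) xor 64 = 88 xor 64 = ec
byte 4: (d2 xor 89) xor 65 = 5b xor 65 = 3e
byte 5: (24 xor 25) xor 72 = 01 xor 72 = 73
byte 6: (96 xor dd) xor 20 = 4b xor 20 = 6b
byte 7: (e1 xor 64) xor 74 = 85 xor 74 = f1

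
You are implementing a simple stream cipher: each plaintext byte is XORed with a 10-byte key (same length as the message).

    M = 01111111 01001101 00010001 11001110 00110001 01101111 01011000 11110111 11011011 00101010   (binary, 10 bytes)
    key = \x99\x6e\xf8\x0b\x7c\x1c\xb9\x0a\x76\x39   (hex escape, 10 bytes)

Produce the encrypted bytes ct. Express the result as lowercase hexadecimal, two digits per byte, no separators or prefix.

XOR is its own inverse, so applying the key byte-wise gives the result directly.
01111111 xor 10011001 = 11100110
01001101 xor 01101110 = 00100011
00010001 xor 11111000 = 11101001
11001110 xor 00001011 = 11000101
00110001 xor 01111100 = 01001101
01101111 xor 00011100 = 01110011
01011000 xor 10111001 = 11100001
11110111 xor 00001010 = 11111101
11011011 xor 01110110 = 10101101
00101010 xor 00111001 = 00010011

e623e9c54d73e1fdad13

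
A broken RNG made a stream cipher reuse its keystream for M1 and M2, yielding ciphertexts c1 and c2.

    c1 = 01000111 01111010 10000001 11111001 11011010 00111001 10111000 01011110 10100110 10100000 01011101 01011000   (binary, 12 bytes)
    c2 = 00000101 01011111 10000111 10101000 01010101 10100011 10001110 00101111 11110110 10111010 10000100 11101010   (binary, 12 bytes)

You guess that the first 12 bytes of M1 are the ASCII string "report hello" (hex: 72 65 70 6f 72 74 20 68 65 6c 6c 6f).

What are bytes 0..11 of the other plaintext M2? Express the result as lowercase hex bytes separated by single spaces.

30 40 76 3e fd ee 16 19 35 76 b5 dd

First, c1 ⊕ c2 = (M1 ⊕ K) ⊕ (M2 ⊕ K) = M1 ⊕ M2, so the key drops out. Then M2 = (M1 ⊕ M2) ⊕ M1 over the first 12 bytes.
byte 0: (47 ^ 05) ^ 72 = 42 ^ 72 = 30
byte 1: (7a ^ 5f) ^ 65 = 25 ^ 65 = 40
byte 2: (81 ^ 87) ^ 70 = 06 ^ 70 = 76
byte 3: (f9 ^ a8) ^ 6f = 51 ^ 6f = 3e
byte 4: (da ^ 55) ^ 72 = 8f ^ 72 = fd
byte 5: (39 ^ a3) ^ 74 = 9a ^ 74 = ee
byte 6: (b8 ^ 8e) ^ 20 = 36 ^ 20 = 16
byte 7: (5e ^ 2f) ^ 68 = 71 ^ 68 = 19
byte 8: (a6 ^ f6) ^ 65 = 50 ^ 65 = 35
byte 9: (a0 ^ ba) ^ 6c = 1a ^ 6c = 76
byte 10: (5d ^ 84) ^ 6c = d9 ^ 6c = b5
byte 11: (58 ^ ea) ^ 6f = b2 ^ 6f = dd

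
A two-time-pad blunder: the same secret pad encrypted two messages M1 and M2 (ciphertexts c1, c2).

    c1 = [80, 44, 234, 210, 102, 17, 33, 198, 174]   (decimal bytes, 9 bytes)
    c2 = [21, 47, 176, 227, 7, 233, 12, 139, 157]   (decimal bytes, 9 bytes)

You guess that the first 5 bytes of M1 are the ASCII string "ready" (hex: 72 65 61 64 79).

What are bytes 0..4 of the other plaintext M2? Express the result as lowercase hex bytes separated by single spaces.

First, c1 ⊕ c2 = (M1 ⊕ K) ⊕ (M2 ⊕ K) = M1 ⊕ M2, so the key drops out. Then M2 = (M1 ⊕ M2) ⊕ M1 over the first 5 bytes.
byte 0: (50 ⊕ 15) ⊕ 72 = 45 ⊕ 72 = 37
byte 1: (2c ⊕ 2f) ⊕ 65 = 03 ⊕ 65 = 66
byte 2: (ea ⊕ b0) ⊕ 61 = 5a ⊕ 61 = 3b
byte 3: (d2 ⊕ e3) ⊕ 64 = 31 ⊕ 64 = 55
byte 4: (66 ⊕ 07) ⊕ 79 = 61 ⊕ 79 = 18

37 66 3b 55 18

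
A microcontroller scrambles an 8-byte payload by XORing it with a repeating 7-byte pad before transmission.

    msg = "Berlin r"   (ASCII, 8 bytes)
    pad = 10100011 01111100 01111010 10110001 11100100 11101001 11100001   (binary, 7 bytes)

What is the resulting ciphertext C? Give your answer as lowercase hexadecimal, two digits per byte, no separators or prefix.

e11908dd8d87c1d1

The 7-byte key repeats, so the effective keystream is a3 7c 7a b1 e4 e9 e1 a3.
byte 0: 42 ^ a3 = e1
byte 1: 65 ^ 7c = 19
byte 2: 72 ^ 7a = 08
byte 3: 6c ^ b1 = dd
byte 4: 69 ^ e4 = 8d
byte 5: 6e ^ e9 = 87
byte 6: 20 ^ e1 = c1
byte 7: 72 ^ a3 = d1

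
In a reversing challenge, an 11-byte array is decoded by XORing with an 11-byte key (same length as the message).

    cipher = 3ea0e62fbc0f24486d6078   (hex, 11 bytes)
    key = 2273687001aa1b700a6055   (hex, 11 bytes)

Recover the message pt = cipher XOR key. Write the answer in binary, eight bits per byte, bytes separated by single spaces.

XOR is its own inverse, so applying the key byte-wise gives the result directly.
 62 XOR  34 =  28
160 XOR 115 = 211
230 XOR 104 = 142
 47 XOR 112 =  95
188 XOR   1 = 189
 15 XOR 170 = 165
 36 XOR  27 =  63
 72 XOR 112 =  56
109 XOR  10 = 103
 96 XOR  96 =   0
120 XOR  85 =  45

00011100 11010011 10001110 01011111 10111101 10100101 00111111 00111000 01100111 00000000 00101101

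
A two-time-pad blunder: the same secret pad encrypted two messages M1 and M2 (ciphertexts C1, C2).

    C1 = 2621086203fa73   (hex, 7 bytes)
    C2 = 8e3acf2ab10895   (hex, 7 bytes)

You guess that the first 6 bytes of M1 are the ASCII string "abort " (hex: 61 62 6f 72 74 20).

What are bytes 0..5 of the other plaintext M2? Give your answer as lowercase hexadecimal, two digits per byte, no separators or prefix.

c979a83ac6d2

First, C1 ⊕ C2 = (M1 ⊕ K) ⊕ (M2 ⊕ K) = M1 ⊕ M2, so the key drops out. Then M2 = (M1 ⊕ M2) ⊕ M1 over the first 6 bytes.
byte 0: (26 ⊕ 8e) ⊕ 61 = a8 ⊕ 61 = c9
byte 1: (21 ⊕ 3a) ⊕ 62 = 1b ⊕ 62 = 79
byte 2: (08 ⊕ cf) ⊕ 6f = c7 ⊕ 6f = a8
byte 3: (62 ⊕ 2a) ⊕ 72 = 48 ⊕ 72 = 3a
byte 4: (03 ⊕ b1) ⊕ 74 = b2 ⊕ 74 = c6
byte 5: (fa ⊕ 08) ⊕ 20 = f2 ⊕ 20 = d2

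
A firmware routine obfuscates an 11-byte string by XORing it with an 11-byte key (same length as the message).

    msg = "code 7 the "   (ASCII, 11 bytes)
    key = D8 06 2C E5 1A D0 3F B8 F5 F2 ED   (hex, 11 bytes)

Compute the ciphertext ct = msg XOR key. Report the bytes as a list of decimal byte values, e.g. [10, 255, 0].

[187, 105, 72, 128, 58, 231, 31, 204, 157, 151, 205]

XOR is its own inverse, so applying the key byte-wise gives the result directly.
 99 ⊕ 216 = 187
111 ⊕   6 = 105
100 ⊕  44 =  72
101 ⊕ 229 = 128
 32 ⊕  26 =  58
 55 ⊕ 208 = 231
 32 ⊕  63 =  31
116 ⊕ 184 = 204
104 ⊕ 245 = 157
101 ⊕ 242 = 151
 32 ⊕ 237 = 205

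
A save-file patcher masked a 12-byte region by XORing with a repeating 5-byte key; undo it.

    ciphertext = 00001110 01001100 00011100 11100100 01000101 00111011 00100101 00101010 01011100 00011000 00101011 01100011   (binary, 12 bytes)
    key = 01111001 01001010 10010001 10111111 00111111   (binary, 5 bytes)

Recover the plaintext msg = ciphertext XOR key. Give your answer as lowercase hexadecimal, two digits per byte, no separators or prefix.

77068d5b7a426fbbe3275229

The 5-byte key repeats, so the effective keystream is 79 4a 91 bf 3f 79 4a 91 bf 3f 79 4a.
byte 0: 0e XOR 79 = 77
byte 1: 4c XOR 4a = 06
byte 2: 1c XOR 91 = 8d
byte 3: e4 XOR bf = 5b
byte 4: 45 XOR 3f = 7a
byte 5: 3b XOR 79 = 42
byte 6: 25 XOR 4a = 6f
byte 7: 2a XOR 91 = bb
byte 8: 5c XOR bf = e3
byte 9: 18 XOR 3f = 27
byte 10: 2b XOR 79 = 52
byte 11: 63 XOR 4a = 29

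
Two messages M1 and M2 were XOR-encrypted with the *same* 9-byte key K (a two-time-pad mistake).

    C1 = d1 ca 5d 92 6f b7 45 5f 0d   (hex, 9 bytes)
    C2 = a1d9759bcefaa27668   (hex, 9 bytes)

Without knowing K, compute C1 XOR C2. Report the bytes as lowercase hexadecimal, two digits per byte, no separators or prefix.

70132809a14de72965

C1 ⊕ C2 = (M1 ⊕ K) ⊕ (M2 ⊕ K) = M1 ⊕ M2 — the shared key cancels under XOR.
11010001 ⊕ 10100001 = 01110000
11001010 ⊕ 11011001 = 00010011
01011101 ⊕ 01110101 = 00101000
10010010 ⊕ 10011011 = 00001001
01101111 ⊕ 11001110 = 10100001
10110111 ⊕ 11111010 = 01001101
01000101 ⊕ 10100010 = 11100111
01011111 ⊕ 01110110 = 00101001
00001101 ⊕ 01101000 = 01100101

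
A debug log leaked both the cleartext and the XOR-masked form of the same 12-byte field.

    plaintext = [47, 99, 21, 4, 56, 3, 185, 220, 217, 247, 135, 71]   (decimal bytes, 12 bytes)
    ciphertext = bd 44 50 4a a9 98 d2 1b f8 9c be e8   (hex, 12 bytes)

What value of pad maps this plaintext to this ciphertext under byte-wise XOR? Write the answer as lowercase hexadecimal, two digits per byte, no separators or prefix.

9227454e919b6bc7216b39af

Since ciphertext = plaintext ⊕ pad, XORing both sides with plaintext gives pad = plaintext ⊕ ciphertext.
byte 0: 2f ^ bd = 92
byte 1: 63 ^ 44 = 27
byte 2: 15 ^ 50 = 45
byte 3: 04 ^ 4a = 4e
byte 4: 38 ^ a9 = 91
byte 5: 03 ^ 98 = 9b
byte 6: b9 ^ d2 = 6b
byte 7: dc ^ 1b = c7
byte 8: d9 ^ f8 = 21
byte 9: f7 ^ 9c = 6b
byte 10: 87 ^ be = 39
byte 11: 47 ^ e8 = af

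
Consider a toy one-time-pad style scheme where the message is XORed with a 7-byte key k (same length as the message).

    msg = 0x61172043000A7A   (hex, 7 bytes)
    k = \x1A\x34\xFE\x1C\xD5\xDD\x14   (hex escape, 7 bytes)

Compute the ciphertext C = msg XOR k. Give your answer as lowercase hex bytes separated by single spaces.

byte 0: 61 ⊕ 1a = 7b
byte 1: 17 ⊕ 34 = 23
byte 2: 20 ⊕ fe = de
byte 3: 43 ⊕ 1c = 5f
byte 4: 00 ⊕ d5 = d5
byte 5: 0a ⊕ dd = d7
byte 6: 7a ⊕ 14 = 6e

7b 23 de 5f d5 d7 6e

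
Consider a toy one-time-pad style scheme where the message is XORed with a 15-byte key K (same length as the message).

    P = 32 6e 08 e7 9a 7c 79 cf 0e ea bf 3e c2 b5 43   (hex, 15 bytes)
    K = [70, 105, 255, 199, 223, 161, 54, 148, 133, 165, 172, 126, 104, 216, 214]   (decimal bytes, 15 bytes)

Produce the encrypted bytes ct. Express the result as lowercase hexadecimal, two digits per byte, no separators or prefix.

7407f72045dd4f5b8b4f1340aa6d95

XOR is its own inverse, so applying the key byte-wise gives the result directly.
32 XOR 46 = 74
6e XOR 69 = 07
08 XOR ff = f7
e7 XOR c7 = 20
9a XOR df = 45
7c XOR a1 = dd
79 XOR 36 = 4f
cf XOR 94 = 5b
0e XOR 85 = 8b
ea XOR a5 = 4f
bf XOR ac = 13
3e XOR 7e = 40
c2 XOR 68 = aa
b5 XOR d8 = 6d
43 XOR d6 = 95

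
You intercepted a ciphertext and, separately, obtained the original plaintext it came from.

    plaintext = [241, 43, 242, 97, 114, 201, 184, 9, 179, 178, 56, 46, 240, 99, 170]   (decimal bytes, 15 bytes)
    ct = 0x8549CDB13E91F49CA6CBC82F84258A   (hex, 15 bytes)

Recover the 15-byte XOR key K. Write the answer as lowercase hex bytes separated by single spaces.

Since ct = plaintext ⊕ K, XORing both sides with plaintext gives K = plaintext ⊕ ct.
11110001 XOR 10000101 = 01110100
00101011 XOR 01001001 = 01100010
11110010 XOR 11001101 = 00111111
01100001 XOR 10110001 = 11010000
01110010 XOR 00111110 = 01001100
11001001 XOR 10010001 = 01011000
10111000 XOR 11110100 = 01001100
00001001 XOR 10011100 = 10010101
10110011 XOR 10100110 = 00010101
10110010 XOR 11001011 = 01111001
00111000 XOR 11001000 = 11110000
00101110 XOR 00101111 = 00000001
11110000 XOR 10000100 = 01110100
01100011 XOR 00100101 = 01000110
10101010 XOR 10001010 = 00100000

74 62 3f d0 4c 58 4c 95 15 79 f0 01 74 46 20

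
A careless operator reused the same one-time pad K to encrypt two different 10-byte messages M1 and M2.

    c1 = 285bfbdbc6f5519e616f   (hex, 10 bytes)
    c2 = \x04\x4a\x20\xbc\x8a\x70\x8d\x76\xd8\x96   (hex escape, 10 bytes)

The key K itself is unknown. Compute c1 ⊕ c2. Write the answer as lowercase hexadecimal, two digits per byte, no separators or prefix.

c1 ⊕ c2 = (M1 ⊕ K) ⊕ (M2 ⊕ K) = M1 ⊕ M2 — the shared key cancels under XOR.
 40 XOR   4 =  44
 91 XOR  74 =  17
251 XOR  32 = 219
219 XOR 188 = 103
198 XOR 138 =  76
245 XOR 112 = 133
 81 XOR 141 = 220
158 XOR 118 = 232
 97 XOR 216 = 185
111 XOR 150 = 249

2c11db674c85dce8b9f9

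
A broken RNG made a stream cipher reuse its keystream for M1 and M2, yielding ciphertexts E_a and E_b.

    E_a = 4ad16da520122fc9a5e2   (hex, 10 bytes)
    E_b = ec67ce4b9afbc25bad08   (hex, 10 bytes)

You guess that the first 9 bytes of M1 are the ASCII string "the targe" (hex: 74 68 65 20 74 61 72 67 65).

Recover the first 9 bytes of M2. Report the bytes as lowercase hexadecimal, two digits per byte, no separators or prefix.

First, E_a ⊕ E_b = (M1 ⊕ K) ⊕ (M2 ⊕ K) = M1 ⊕ M2, so the key drops out. Then M2 = (M1 ⊕ M2) ⊕ M1 over the first 9 bytes.
byte 0: (4a xor ec) xor 74 = a6 xor 74 = d2
byte 1: (d1 xor 67) xor 68 = b6 xor 68 = de
byte 2: (6d xor ce) xor 65 = a3 xor 65 = c6
byte 3: (a5 xor 4b) xor 20 = ee xor 20 = ce
byte 4: (20 xor 9a) xor 74 = ba xor 74 = ce
byte 5: (12 xor fb) xor 61 = e9 xor 61 = 88
byte 6: (2f xor c2) xor 72 = ed xor 72 = 9f
byte 7: (c9 xor 5b) xor 67 = 92 xor 67 = f5
byte 8: (a5 xor ad) xor 65 = 08 xor 65 = 6d

d2dec6cece889ff56d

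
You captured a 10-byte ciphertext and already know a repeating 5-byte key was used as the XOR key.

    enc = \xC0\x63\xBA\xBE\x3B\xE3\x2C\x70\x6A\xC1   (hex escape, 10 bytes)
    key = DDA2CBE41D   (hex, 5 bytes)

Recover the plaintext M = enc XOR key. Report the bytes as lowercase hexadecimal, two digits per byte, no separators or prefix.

1dc1715a263e8ebb8edc

The 5-byte key repeats, so the effective keystream is dd a2 cb e4 1d dd a2 cb e4 1d.
byte 0: 11000000 xor 11011101 = 00011101
byte 1: 01100011 xor 10100010 = 11000001
byte 2: 10111010 xor 11001011 = 01110001
byte 3: 10111110 xor 11100100 = 01011010
byte 4: 00111011 xor 00011101 = 00100110
byte 5: 11100011 xor 11011101 = 00111110
byte 6: 00101100 xor 10100010 = 10001110
byte 7: 01110000 xor 11001011 = 10111011
byte 8: 01101010 xor 11100100 = 10001110
byte 9: 11000001 xor 00011101 = 11011100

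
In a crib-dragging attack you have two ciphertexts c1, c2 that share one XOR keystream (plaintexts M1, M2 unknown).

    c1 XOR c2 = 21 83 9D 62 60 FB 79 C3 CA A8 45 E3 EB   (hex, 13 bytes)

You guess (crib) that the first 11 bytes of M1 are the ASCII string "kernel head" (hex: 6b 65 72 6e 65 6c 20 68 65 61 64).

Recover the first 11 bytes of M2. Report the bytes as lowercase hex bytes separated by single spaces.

Since c1 ⊕ c2 = M1 ⊕ M2, XORing with the guessed M1 bytes yields the corresponding M2 bytes: M2 = (c1 ⊕ c2) ⊕ M1.
00100001 XOR 01101011 = 01001010
10000011 XOR 01100101 = 11100110
10011101 XOR 01110010 = 11101111
01100010 XOR 01101110 = 00001100
01100000 XOR 01100101 = 00000101
11111011 XOR 01101100 = 10010111
01111001 XOR 00100000 = 01011001
11000011 XOR 01101000 = 10101011
11001010 XOR 01100101 = 10101111
10101000 XOR 01100001 = 11001001
01000101 XOR 01100100 = 00100001

4a e6 ef 0c 05 97 59 ab af c9 21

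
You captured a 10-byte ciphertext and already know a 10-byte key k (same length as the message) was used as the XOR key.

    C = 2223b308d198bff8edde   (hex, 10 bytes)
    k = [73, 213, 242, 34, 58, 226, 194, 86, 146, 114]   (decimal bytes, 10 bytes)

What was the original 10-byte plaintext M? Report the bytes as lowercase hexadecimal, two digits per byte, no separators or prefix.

6bf6412aeb7a7dae7fac

XOR is its own inverse, so applying the key byte-wise gives the result directly.
00100010 XOR 01001001 = 01101011
00100011 XOR 11010101 = 11110110
10110011 XOR 11110010 = 01000001
00001000 XOR 00100010 = 00101010
11010001 XOR 00111010 = 11101011
10011000 XOR 11100010 = 01111010
10111111 XOR 11000010 = 01111101
11111000 XOR 01010110 = 10101110
11101101 XOR 10010010 = 01111111
11011110 XOR 01110010 = 10101100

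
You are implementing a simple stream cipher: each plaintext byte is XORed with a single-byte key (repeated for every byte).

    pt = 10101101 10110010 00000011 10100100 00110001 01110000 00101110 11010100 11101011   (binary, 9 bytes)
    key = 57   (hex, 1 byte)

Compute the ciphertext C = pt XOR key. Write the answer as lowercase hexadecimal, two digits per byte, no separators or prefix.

The 1-byte key repeats, so the effective keystream is 57 57 57 57 57 57 57 57 57.
byte 0: 10101101 ^ 01010111 = 11111010
byte 1: 10110010 ^ 01010111 = 11100101
byte 2: 00000011 ^ 01010111 = 01010100
byte 3: 10100100 ^ 01010111 = 11110011
byte 4: 00110001 ^ 01010111 = 01100110
byte 5: 01110000 ^ 01010111 = 00100111
byte 6: 00101110 ^ 01010111 = 01111001
byte 7: 11010100 ^ 01010111 = 10000011
byte 8: 11101011 ^ 01010111 = 10111100

fae554f366277983bc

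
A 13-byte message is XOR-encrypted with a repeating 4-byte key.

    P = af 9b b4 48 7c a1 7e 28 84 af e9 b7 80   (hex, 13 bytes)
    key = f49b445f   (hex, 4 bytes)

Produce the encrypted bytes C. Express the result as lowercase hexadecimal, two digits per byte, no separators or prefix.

5b00f017883a3a777034ade874

The 4-byte key repeats, so the effective keystream is f4 9b 44 5f f4 9b 44 5f f4 9b 44 5f f4.
byte 0: 10101111 ⊕ 11110100 = 01011011
byte 1: 10011011 ⊕ 10011011 = 00000000
byte 2: 10110100 ⊕ 01000100 = 11110000
byte 3: 01001000 ⊕ 01011111 = 00010111
byte 4: 01111100 ⊕ 11110100 = 10001000
byte 5: 10100001 ⊕ 10011011 = 00111010
byte 6: 01111110 ⊕ 01000100 = 00111010
byte 7: 00101000 ⊕ 01011111 = 01110111
byte 8: 10000100 ⊕ 11110100 = 01110000
byte 9: 10101111 ⊕ 10011011 = 00110100
byte 10: 11101001 ⊕ 01000100 = 10101101
byte 11: 10110111 ⊕ 01011111 = 11101000
byte 12: 10000000 ⊕ 11110100 = 01110100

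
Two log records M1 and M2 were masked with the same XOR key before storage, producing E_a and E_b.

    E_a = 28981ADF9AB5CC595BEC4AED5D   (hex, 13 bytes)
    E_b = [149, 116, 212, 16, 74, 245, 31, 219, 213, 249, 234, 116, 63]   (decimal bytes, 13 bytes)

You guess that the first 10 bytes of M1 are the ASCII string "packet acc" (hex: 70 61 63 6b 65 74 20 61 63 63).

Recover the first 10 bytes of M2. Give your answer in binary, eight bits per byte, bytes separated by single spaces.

11001101 10001101 10101101 10100100 10110101 00110100 11110011 11100011 11101101 01110110

First, E_a ⊕ E_b = (M1 ⊕ K) ⊕ (M2 ⊕ K) = M1 ⊕ M2, so the key drops out. Then M2 = (M1 ⊕ M2) ⊕ M1 over the first 10 bytes.
byte 0: (28 XOR 95) XOR 70 = bd XOR 70 = cd
byte 1: (98 XOR 74) XOR 61 = ec XOR 61 = 8d
byte 2: (1a XOR d4) XOR 63 = ce XOR 63 = ad
byte 3: (df XOR 10) XOR 6b = cf XOR 6b = a4
byte 4: (9a XOR 4a) XOR 65 = d0 XOR 65 = b5
byte 5: (b5 XOR f5) XOR 74 = 40 XOR 74 = 34
byte 6: (cc XOR 1f) XOR 20 = d3 XOR 20 = f3
byte 7: (59 XOR db) XOR 61 = 82 XOR 61 = e3
byte 8: (5b XOR d5) XOR 63 = 8e XOR 63 = ed
byte 9: (ec XOR f9) XOR 63 = 15 XOR 63 = 76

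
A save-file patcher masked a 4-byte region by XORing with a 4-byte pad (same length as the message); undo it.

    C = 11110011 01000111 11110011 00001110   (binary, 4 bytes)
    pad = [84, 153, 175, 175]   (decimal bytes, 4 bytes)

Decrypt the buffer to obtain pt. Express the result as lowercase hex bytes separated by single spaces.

XOR is its own inverse, so applying the key byte-wise gives the result directly.
f3 ^ 54 = a7
47 ^ 99 = de
f3 ^ af = 5c
0e ^ af = a1

a7 de 5c a1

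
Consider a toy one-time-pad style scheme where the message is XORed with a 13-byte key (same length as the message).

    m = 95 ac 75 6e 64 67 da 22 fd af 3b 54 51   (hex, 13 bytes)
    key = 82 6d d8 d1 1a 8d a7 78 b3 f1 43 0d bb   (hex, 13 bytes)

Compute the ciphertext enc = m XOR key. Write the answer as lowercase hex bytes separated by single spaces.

95 XOR 82 = 17
ac XOR 6d = c1
75 XOR d8 = ad
6e XOR d1 = bf
64 XOR 1a = 7e
67 XOR 8d = ea
da XOR a7 = 7d
22 XOR 78 = 5a
fd XOR b3 = 4e
af XOR f1 = 5e
3b XOR 43 = 78
54 XOR 0d = 59
51 XOR bb = ea

17 c1 ad bf 7e ea 7d 5a 4e 5e 78 59 ea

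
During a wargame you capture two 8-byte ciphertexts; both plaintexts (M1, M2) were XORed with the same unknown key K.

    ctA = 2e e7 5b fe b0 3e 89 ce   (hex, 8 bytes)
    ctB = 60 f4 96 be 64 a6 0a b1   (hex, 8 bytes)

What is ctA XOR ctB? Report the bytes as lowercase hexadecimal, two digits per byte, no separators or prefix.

ctA ⊕ ctB = (M1 ⊕ K) ⊕ (M2 ⊕ K) = M1 ⊕ M2 — the shared key cancels under XOR.
byte 0: 2e xor 60 = 4e
byte 1: e7 xor f4 = 13
byte 2: 5b xor 96 = cd
byte 3: fe xor be = 40
byte 4: b0 xor 64 = d4
byte 5: 3e xor a6 = 98
byte 6: 89 xor 0a = 83
byte 7: ce xor b1 = 7f

4e13cd40d498837f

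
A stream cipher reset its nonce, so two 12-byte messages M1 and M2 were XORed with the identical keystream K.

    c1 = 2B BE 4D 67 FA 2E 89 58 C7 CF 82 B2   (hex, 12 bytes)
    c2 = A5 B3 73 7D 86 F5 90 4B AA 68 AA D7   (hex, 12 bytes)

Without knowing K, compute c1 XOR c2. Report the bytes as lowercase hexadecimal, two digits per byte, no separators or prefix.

8e0d3e1a7cdb19136da72865

c1 ⊕ c2 = (M1 ⊕ K) ⊕ (M2 ⊕ K) = M1 ⊕ M2 — the shared key cancels under XOR.
 43 ^ 165 = 142
190 ^ 179 =  13
 77 ^ 115 =  62
103 ^ 125 =  26
250 ^ 134 = 124
 46 ^ 245 = 219
137 ^ 144 =  25
 88 ^  75 =  19
199 ^ 170 = 109
207 ^ 104 = 167
130 ^ 170 =  40
178 ^ 215 = 101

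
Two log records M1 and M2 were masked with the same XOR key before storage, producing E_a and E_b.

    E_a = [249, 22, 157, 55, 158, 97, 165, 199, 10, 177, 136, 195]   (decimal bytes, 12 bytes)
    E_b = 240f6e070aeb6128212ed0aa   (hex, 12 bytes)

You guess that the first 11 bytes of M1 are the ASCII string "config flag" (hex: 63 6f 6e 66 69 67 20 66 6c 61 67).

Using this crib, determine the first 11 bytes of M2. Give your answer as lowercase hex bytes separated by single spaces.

First, E_a ⊕ E_b = (M1 ⊕ K) ⊕ (M2 ⊕ K) = M1 ⊕ M2, so the key drops out. Then M2 = (M1 ⊕ M2) ⊕ M1 over the first 11 bytes.
byte 0: (f9 ⊕ 24) ⊕ 63 = dd ⊕ 63 = be
byte 1: (16 ⊕ 0f) ⊕ 6f = 19 ⊕ 6f = 76
byte 2: (9d ⊕ 6e) ⊕ 6e = f3 ⊕ 6e = 9d
byte 3: (37 ⊕ 07) ⊕ 66 = 30 ⊕ 66 = 56
byte 4: (9e ⊕ 0a) ⊕ 69 = 94 ⊕ 69 = fd
byte 5: (61 ⊕ eb) ⊕ 67 = 8a ⊕ 67 = ed
byte 6: (a5 ⊕ 61) ⊕ 20 = c4 ⊕ 20 = e4
byte 7: (c7 ⊕ 28) ⊕ 66 = ef ⊕ 66 = 89
byte 8: (0a ⊕ 21) ⊕ 6c = 2b ⊕ 6c = 47
byte 9: (b1 ⊕ 2e) ⊕ 61 = 9f ⊕ 61 = fe
byte 10: (88 ⊕ d0) ⊕ 67 = 58 ⊕ 67 = 3f

be 76 9d 56 fd ed e4 89 47 fe 3f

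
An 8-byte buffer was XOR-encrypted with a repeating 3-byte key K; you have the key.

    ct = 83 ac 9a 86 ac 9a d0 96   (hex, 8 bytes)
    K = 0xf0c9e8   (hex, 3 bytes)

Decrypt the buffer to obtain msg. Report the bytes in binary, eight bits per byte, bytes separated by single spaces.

The 3-byte key repeats, so the effective keystream is f0 c9 e8 f0 c9 e8 f0 c9.
byte 0: 83 xor f0 = 73
byte 1: ac xor c9 = 65
byte 2: 9a xor e8 = 72
byte 3: 86 xor f0 = 76
byte 4: ac xor c9 = 65
byte 5: 9a xor e8 = 72
byte 6: d0 xor f0 = 20
byte 7: 96 xor c9 = 5f

01110011 01100101 01110010 01110110 01100101 01110010 00100000 01011111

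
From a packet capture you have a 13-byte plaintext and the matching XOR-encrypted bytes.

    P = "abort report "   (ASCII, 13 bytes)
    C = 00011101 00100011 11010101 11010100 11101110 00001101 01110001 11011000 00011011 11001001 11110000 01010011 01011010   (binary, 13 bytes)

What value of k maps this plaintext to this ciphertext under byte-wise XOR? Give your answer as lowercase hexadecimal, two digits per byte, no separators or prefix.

Since C = P ⊕ k, XORing both sides with P gives k = P ⊕ C.
byte 0: 01100001 ⊕ 00011101 = 01111100
byte 1: 01100010 ⊕ 00100011 = 01000001
byte 2: 01101111 ⊕ 11010101 = 10111010
byte 3: 01110010 ⊕ 11010100 = 10100110
byte 4: 01110100 ⊕ 11101110 = 10011010
byte 5: 00100000 ⊕ 00001101 = 00101101
byte 6: 01110010 ⊕ 01110001 = 00000011
byte 7: 01100101 ⊕ 11011000 = 10111101
byte 8: 01110000 ⊕ 00011011 = 01101011
byte 9: 01101111 ⊕ 11001001 = 10100110
byte 10: 01110010 ⊕ 11110000 = 10000010
byte 11: 01110100 ⊕ 01010011 = 00100111
byte 12: 00100000 ⊕ 01011010 = 01111010

7c41baa69a2d03bd6ba682277a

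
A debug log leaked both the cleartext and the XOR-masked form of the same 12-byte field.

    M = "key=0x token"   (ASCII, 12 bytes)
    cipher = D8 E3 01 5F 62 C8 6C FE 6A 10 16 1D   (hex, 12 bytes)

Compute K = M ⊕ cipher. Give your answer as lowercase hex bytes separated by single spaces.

Since cipher = M ⊕ K, XORing both sides with M gives K = M ⊕ cipher.
6b ⊕ d8 = b3
65 ⊕ e3 = 86
79 ⊕ 01 = 78
3d ⊕ 5f = 62
30 ⊕ 62 = 52
78 ⊕ c8 = b0
20 ⊕ 6c = 4c
74 ⊕ fe = 8a
6f ⊕ 6a = 05
6b ⊕ 10 = 7b
65 ⊕ 16 = 73
6e ⊕ 1d = 73

b3 86 78 62 52 b0 4c 8a 05 7b 73 73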